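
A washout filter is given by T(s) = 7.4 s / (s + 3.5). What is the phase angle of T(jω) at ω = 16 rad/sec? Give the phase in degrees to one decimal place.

12.3°

∠(j16) = 90.00°
∠(j16 + 3.5) = arctan(16/3.5) = 77.66°
∠T(j16) = 90.00° − 77.66° = 12.34°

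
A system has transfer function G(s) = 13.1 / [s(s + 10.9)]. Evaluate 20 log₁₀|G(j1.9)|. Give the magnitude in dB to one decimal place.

-4.1 dB

|j1.9 + 10.9| = √(1.9² + 10.9²) = 11.06
|j1.9| = 1.9
|G(j1.9)| = 13.1 / (11.06 × 1.9) = 0.62315
20 log₁₀(0.62315) = -4.11 dB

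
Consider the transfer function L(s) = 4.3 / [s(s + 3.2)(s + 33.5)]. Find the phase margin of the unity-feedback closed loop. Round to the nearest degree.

Gain crossover: |L(jω)| = 1 at ω ≈ 0.0401 rad/s.
∠L(j0.0401) = −90° − arctan(0.0401/3.2) − arctan(0.0401/33.5) ≈ -90.79°
PM = 180° + (-90.79°) = 89.21°

89°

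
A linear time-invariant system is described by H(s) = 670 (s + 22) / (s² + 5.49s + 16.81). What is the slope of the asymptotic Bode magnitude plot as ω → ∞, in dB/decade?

-20 dB/decade

With 1 zero and 2 poles, the high-frequency asymptotic slope is 20 × (1 − 2) = -20 dB/decade.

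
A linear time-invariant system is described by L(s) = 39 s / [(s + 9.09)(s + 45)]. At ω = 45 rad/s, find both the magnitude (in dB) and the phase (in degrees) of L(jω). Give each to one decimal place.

|L| = -4.4 dB, ∠L = -33.6 deg

|j45| = 45
|j45 + 9.09| = √(45² + 9.09²) = 45.91
|j45 + 45| = √(45² + 45²) = 63.64
|L(j45)| = 39 × 45 / (45.91 × 63.64) = 0.60069
20 log₁₀(0.60069) = -4.43 dB
∠(j45) = 90.00°
∠(j45 + 9.09) = arctan(45/9.09) = 78.58°
∠(j45 + 45) = arctan(45/45) = 45.00°
∠L(j45) = 90.00° − (78.58° + 45.00°) = -33.58°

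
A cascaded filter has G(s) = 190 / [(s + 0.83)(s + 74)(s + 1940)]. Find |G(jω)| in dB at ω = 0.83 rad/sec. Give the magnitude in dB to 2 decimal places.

|j0.83 + 0.83| = √(0.83² + 0.83²) = 1.174
|j0.83 + 74| = √(0.83² + 74²) = 74
|j0.83 + 1940| = √(0.83² + 1940²) = 1940
|G(j0.83)| = 190 / (1.174 × 74 × 1940) = 0.0011275
20 log₁₀(0.0011275) = -58.958 dB

-58.96 dB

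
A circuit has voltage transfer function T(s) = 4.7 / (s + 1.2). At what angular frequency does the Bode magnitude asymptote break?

1.2 rad/s

The single real pole at s = −1.2 gives a corner at ω = 1.2 rad/s.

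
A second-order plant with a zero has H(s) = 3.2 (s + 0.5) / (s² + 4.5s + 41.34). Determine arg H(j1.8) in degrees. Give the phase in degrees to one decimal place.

∠(j1.8 + 0.5) = arctan(1.8/0.5) = 74.48°
∠[(j1.8)² + 4.5(j1.8) + 41.34] = ∠[38.1 + j8.1] = 12.00°
∠H(j1.8) = 74.48° − 12.00° = 62.47°

62.5°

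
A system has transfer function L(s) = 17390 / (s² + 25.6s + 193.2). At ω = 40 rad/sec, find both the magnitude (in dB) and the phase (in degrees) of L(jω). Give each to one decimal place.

|L| = 20.0 dB, ∠L = -143.9°

|(j40)² + 25.6(j40) + 193.2| = |-1406.8 + j1024| = 1740
|L(j40)| = 17390 / 1740 = 9.9942
20 log₁₀(9.9942) = 19.99 dB
∠[(j40)² + 25.6(j40) + 193.2] = ∠[-1406.8 + j1024] = 143.95°
∠L(j40) = −143.95° = -143.95°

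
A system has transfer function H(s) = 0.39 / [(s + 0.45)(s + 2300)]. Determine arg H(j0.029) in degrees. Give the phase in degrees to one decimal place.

∠(j0.029 + 0.45) = arctan(0.029/0.45) = 3.69°
∠(j0.029 + 2300) = arctan(0.029/2300) = 0.00°
∠H(j0.029) = − (3.69° + 0.00°) = -3.69°

-3.7 deg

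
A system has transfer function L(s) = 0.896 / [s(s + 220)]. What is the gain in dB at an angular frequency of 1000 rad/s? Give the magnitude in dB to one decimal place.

-121.2 dB

|j1000 + 220| = √(1000² + 220²) = 1024
|j1000| = 1000
|L(j1000)| = 0.896 / (1024 × 1000) = 8.7507e-07
20 log₁₀(8.7507e-07) = -121.16 dB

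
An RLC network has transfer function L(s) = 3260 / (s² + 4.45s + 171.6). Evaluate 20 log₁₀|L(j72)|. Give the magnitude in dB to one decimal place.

-3.8 dB

|(j72)² + 4.45(j72) + 171.6| = |-5012.4 + j320.4| = 5023
|L(j72)| = 3260 / 5023 = 0.64906
20 log₁₀(0.64906) = -3.75 dB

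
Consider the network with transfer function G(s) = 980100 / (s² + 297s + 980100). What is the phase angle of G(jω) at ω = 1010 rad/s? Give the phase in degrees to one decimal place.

-97.6 deg

∠[(j1010)² + 297(j1010) + 980100] = ∠[-40000 + j2.9997e+05] = 97.60°
∠G(j1010) = −97.60° = -97.60°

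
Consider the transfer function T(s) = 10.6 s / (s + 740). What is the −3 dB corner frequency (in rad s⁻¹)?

For a single-pole high-pass, the −3 dB point is at the pole: ω = 740 rad s⁻¹.

740 rad s⁻¹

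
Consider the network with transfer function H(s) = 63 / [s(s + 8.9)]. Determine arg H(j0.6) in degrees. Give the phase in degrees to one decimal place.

-93.9°

∠(j0.6 + 8.9) = arctan(0.6/8.9) = 3.86°
∠(j0.6) = 90.00°
∠H(j0.6) = − (3.86° + 90.00°) = -93.86°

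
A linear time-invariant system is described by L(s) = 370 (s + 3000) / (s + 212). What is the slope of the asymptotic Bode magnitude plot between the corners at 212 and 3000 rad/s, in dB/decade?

-20 dB/decade

In this band the factors already past their corner are: pole at 212; net slope = -20 dB/decade.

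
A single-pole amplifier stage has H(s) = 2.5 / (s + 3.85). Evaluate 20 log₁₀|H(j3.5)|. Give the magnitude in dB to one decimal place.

-6.4 dB

|j3.5 + 3.85| = √(3.5² + 3.85²) = 5.203
|H(j3.5)| = 2.5 / 5.203 = 0.48048
20 log₁₀(0.48048) = -6.37 dB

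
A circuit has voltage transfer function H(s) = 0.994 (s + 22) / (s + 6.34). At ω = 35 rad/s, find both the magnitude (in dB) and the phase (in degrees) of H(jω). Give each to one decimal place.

|H| = 1.3 dB, ∠H = -21.9°

|j35 + 22| = √(35² + 22²) = 41.34
|j35 + 6.34| = √(35² + 6.34²) = 35.57
|H(j35)| = 0.994 × 41.34 / 35.57 = 1.1553
20 log₁₀(1.1553) = 1.25 dB
∠(j35 + 22) = arctan(35/22) = 57.85°
∠(j35 + 6.34) = arctan(35/6.34) = 79.73°
∠H(j35) = 57.85° − 79.73° = -21.88°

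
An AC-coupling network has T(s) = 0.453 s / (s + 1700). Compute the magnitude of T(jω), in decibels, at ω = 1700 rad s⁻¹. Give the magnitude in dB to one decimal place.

|j1700| = 1700
|j1700 + 1700| = √(1700² + 1700²) = 2404
|T(j1700)| = 0.453 × 1700 / 2404 = 0.32032
20 log₁₀(0.32032) = -9.89 dB

-9.9 dB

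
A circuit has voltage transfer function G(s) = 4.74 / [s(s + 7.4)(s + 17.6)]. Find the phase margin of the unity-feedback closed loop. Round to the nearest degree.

90°

Gain crossover: |G(jω)| = 1 at ω ≈ 0.0364 rad/sec.
∠G(j0.0364) = −90° − arctan(0.0364/7.4) − arctan(0.0364/17.6) ≈ -90.40°
PM = 180° + (-90.40°) = 89.60°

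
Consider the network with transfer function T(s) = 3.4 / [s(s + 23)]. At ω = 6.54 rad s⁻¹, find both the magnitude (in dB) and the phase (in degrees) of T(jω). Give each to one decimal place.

|T| = -33.3 dB, ∠T = -105.9 deg

|j6.54 + 23| = √(6.54² + 23²) = 23.91
|j6.54| = 6.54
|T(j6.54)| = 3.4 / (23.91 × 6.54) = 0.021742
20 log₁₀(0.021742) = -33.25 dB
∠(j6.54 + 23) = arctan(6.54/23) = 15.87°
∠(j6.54) = 90.00°
∠T(j6.54) = − (15.87° + 90.00°) = -105.87°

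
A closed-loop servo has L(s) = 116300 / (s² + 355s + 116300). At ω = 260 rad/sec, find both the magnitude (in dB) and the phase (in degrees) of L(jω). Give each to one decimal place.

|L| = 0.9 dB, ∠L = -62.2°

|(j260)² + 355(j260) + 116300| = |48700 + j92300| = 1.044e+05
|L(j260)| = 116300 / 1.044e+05 = 1.1144
20 log₁₀(1.1144) = 0.94 dB
∠[(j260)² + 355(j260) + 116300] = ∠[48700 + j92300] = 62.18°
∠L(j260) = −62.18° = -62.18°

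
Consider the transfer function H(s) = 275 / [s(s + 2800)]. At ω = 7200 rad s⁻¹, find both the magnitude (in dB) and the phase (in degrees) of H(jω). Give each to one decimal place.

|H| = -106.1 dB, ∠H = -158.7°

|j7200 + 2800| = √(7200² + 2800²) = 7725
|j7200| = 7200
|H(j7200)| = 275 / (7725 × 7200) = 4.9441e-06
20 log₁₀(4.9441e-06) = -106.12 dB
∠(j7200 + 2800) = arctan(7200/2800) = 68.75°
∠(j7200) = 90.00°
∠H(j7200) = − (68.75° + 90.00°) = -158.75°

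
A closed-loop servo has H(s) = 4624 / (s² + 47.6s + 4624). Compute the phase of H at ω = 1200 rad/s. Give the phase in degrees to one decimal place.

-177.7°

∠[(j1200)² + 47.6(j1200) + 4624] = ∠[-1.4354e+06 + j57120] = 177.72°
∠H(j1200) = −177.72° = -177.72°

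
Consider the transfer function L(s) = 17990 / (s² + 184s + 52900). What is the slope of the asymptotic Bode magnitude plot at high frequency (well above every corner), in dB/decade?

With 0 zeros and 2 poles, the high-frequency asymptotic slope is 20 × (0 − 2) = -40 dB/decade.

-40 dB/decade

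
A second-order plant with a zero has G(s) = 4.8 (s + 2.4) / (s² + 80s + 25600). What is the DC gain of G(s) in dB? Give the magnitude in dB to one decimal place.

-66.9 dB

G(0) = 4.8 × 2.4 / 25600 = 0.00045
20 log₁₀(0.00045) = -66.94 dB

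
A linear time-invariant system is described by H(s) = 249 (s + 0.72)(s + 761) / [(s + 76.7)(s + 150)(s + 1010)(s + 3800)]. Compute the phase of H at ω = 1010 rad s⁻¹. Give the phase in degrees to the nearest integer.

-84 deg

∠(j1010 + 0.72) = arctan(1010/0.72) = 89.96°
∠(j1010 + 761) = arctan(1010/761) = 53.00°
∠(j1010 + 76.7) = arctan(1010/76.7) = 85.66°
∠(j1010 + 150) = arctan(1010/150) = 81.55°
∠(j1010 + 1010) = arctan(1010/1010) = 45.00°
∠(j1010 + 3800) = arctan(1010/3800) = 14.88°
∠H(j1010) = 89.96° + 53.00° − (85.66° + 81.55° + 45.00° + 14.88°) = -84.13°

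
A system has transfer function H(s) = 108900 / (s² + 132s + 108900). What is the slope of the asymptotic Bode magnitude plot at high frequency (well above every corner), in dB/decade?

With 0 zeros and 2 poles, the high-frequency asymptotic slope is 20 × (0 − 2) = -40 dB/decade.

-40 dB/decade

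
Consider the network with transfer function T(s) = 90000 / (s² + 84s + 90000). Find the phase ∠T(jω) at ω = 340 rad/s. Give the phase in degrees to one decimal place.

-131.9°

∠[(j340)² + 84(j340) + 90000] = ∠[-25600 + j28560] = 131.87°
∠T(j340) = −131.87° = -131.87°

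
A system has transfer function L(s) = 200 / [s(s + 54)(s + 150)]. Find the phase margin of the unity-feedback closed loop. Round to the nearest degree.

Gain crossover: |L(jω)| = 1 at ω ≈ 0.0247 rad/s.
∠L(j0.0247) = −90° − arctan(0.0247/54) − arctan(0.0247/150) ≈ -90.04°
PM = 180° + (-90.04°) = 89.96°

90°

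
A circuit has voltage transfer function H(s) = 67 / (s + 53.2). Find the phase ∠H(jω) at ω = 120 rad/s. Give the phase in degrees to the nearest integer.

∠(j120 + 53.2) = arctan(120/53.2) = 66.09°
∠H(j120) = −66.09° = -66.09°

-66°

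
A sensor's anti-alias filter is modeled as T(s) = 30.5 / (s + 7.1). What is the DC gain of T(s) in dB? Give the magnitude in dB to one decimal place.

T(0) = 30.5 / 7.1 = 4.2958
20 log₁₀(4.2958) = 12.66 dB

12.7 dB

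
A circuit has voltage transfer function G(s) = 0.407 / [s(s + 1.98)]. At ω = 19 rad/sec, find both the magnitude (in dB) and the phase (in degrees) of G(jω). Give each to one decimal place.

|j19 + 1.98| = √(19² + 1.98²) = 19.1
|j19| = 19
|G(j19)| = 0.407 / (19.1 × 19) = 0.0011214
20 log₁₀(0.0011214) = -59.01 dB
∠(j19 + 1.98) = arctan(19/1.98) = 84.05°
∠(j19) = 90.00°
∠G(j19) = − (84.05° + 90.00°) = -174.05°

|G| = -59.0 dB, ∠G = -174.1°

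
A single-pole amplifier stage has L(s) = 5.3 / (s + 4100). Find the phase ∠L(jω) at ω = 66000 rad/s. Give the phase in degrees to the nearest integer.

∠(j66000 + 4100) = arctan(66000/4100) = 86.45°
∠L(j66000) = −86.45° = -86.45°

-86°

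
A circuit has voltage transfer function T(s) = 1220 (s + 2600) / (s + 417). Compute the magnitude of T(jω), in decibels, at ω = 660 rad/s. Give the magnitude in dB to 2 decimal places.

|j660 + 2600| = √(660² + 2600²) = 2682
|j660 + 417| = √(660² + 417²) = 780.7
|T(j660)| = 1220 × 2682 / 780.7 = 4191.9
20 log₁₀(4191.9) = 72.448 dB

72.45 dB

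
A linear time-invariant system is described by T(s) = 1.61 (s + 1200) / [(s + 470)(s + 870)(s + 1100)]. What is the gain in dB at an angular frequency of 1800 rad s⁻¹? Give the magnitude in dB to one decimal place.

-127.1 dB

|j1800 + 1200| = √(1800² + 1200²) = 2163
|j1800 + 470| = √(1800² + 470²) = 1860
|j1800 + 870| = √(1800² + 870²) = 1999
|j1800 + 1100| = √(1800² + 1100²) = 2110
|T(j1800)| = 1.61 × 2163 / (1860 × 1999 × 2110) = 4.4393e-07
20 log₁₀(4.4393e-07) = -127.05 dB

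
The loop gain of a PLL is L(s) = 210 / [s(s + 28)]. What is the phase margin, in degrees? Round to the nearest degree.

Gain crossover: |L(jω)| = 1 at ω ≈ 7.26 rad/s.
∠L(j7.26) = −90° − arctan(7.26/28) ≈ -104.54°
PM = 180° + (-104.54°) = 75.46°

75°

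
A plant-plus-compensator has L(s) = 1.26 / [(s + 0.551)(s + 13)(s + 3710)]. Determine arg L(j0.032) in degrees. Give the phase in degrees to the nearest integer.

∠(j0.032 + 0.551) = arctan(0.032/0.551) = 3.32°
∠(j0.032 + 13) = arctan(0.032/13) = 0.14°
∠(j0.032 + 3710) = arctan(0.032/3710) = 0.00°
∠L(j0.032) = − (3.32° + 0.14° + 0.00°) = -3.47°

-3 deg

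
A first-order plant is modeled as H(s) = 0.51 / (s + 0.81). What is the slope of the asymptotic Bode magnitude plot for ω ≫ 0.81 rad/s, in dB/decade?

With 0 zeros and 1 pole, the high-frequency asymptotic slope is 20 × (0 − 1) = -20 dB/decade.

-20 dB/decade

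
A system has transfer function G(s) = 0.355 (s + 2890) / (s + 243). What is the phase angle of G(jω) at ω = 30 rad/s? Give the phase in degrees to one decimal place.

∠(j30 + 2890) = arctan(30/2890) = 0.59°
∠(j30 + 243) = arctan(30/243) = 7.04°
∠G(j30) = 0.59° − 7.04° = -6.44°

-6.4°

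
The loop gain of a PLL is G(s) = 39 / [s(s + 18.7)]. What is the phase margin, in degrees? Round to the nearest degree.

84°

Gain crossover: |G(jω)| = 1 at ω ≈ 2.07 rad s⁻¹.
∠G(j2.07) = −90° − arctan(2.07/18.7) ≈ -96.33°
PM = 180° + (-96.33°) = 83.67°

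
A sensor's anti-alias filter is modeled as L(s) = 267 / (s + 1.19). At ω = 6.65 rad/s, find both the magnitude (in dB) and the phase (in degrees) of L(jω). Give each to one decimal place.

|L| = 31.9 dB, ∠L = -79.9°

|j6.65 + 1.19| = √(6.65² + 1.19²) = 6.756
|L(j6.65)| = 267 / 6.756 = 39.523
20 log₁₀(39.523) = 31.94 dB
∠(j6.65 + 1.19) = arctan(6.65/1.19) = 79.85°
∠L(j6.65) = −79.85° = -79.85°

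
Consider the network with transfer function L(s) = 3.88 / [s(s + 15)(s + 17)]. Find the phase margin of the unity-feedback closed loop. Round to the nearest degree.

Gain crossover: |L(jω)| = 1 at ω ≈ 0.0152 rad s⁻¹.
∠L(j0.0152) = −90° − arctan(0.0152/15) − arctan(0.0152/17) ≈ -90.11°
PM = 180° + (-90.11°) = 89.89°

90°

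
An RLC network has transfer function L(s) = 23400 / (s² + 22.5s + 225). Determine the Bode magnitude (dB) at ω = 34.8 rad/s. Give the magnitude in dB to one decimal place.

25.4 dB

|(j34.8)² + 22.5(j34.8) + 225| = |-986.04 + j783| = 1259
|L(j34.8)| = 23400 / 1259 = 18.585
20 log₁₀(18.585) = 25.38 dB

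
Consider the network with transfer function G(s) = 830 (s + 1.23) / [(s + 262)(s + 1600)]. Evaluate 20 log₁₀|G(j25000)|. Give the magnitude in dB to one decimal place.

-29.6 dB

|j25000 + 1.23| = √(25000² + 1.23²) = 2.5e+04
|j25000 + 262| = √(25000² + 262²) = 2.5e+04
|j25000 + 1600| = √(25000² + 1600²) = 2.505e+04
|G(j25000)| = 830 × 2.5e+04 / (2.5e+04 × 2.505e+04) = 0.03313
20 log₁₀(0.03313) = -29.60 dB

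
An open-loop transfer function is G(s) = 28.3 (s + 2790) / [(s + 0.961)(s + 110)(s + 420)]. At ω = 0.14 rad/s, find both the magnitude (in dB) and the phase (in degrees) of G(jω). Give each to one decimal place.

|G| = 4.9 dB, ∠G = -8.4°

|j0.14 + 2790| = √(0.14² + 2790²) = 2790
|j0.14 + 0.961| = √(0.14² + 0.961²) = 0.9711
|j0.14 + 110| = √(0.14² + 110²) = 110
|j0.14 + 420| = √(0.14² + 420²) = 420
|G(j0.14)| = 28.3 × 2790 / (0.9711 × 110 × 420) = 1.7598
20 log₁₀(1.7598) = 4.91 dB
∠(j0.14 + 2790) = arctan(0.14/2790) = 0.00°
∠(j0.14 + 0.961) = arctan(0.14/0.961) = 8.29°
∠(j0.14 + 110) = arctan(0.14/110) = 0.07°
∠(j0.14 + 420) = arctan(0.14/420) = 0.02°
∠G(j0.14) = 0.00° − (8.29° + 0.07° + 0.02°) = -8.38°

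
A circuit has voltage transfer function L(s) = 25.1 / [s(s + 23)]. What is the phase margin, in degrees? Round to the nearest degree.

Gain crossover: |L(jω)| = 1 at ω ≈ 1.09 rad/sec.
∠L(j1.09) = −90° − arctan(1.09/23) ≈ -92.71°
PM = 180° + (-92.71°) = 87.29°

87°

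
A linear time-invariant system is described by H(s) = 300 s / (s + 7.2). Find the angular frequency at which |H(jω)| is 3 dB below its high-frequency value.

7.2 rad/s

For a single-pole high-pass, the −3 dB point is at the pole: ω = 7.2 rad/s.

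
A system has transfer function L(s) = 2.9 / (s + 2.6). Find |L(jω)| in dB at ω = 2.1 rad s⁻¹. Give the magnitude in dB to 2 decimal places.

|j2.1 + 2.6| = √(2.1² + 2.6²) = 3.342
|L(j2.1)| = 2.9 / 3.342 = 0.8677
20 log₁₀(0.8677) = -1.233 dB

-1.23 dB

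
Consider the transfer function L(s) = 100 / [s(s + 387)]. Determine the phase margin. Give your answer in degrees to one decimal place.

90.0°

Gain crossover: |L(jω)| = 1 at ω ≈ 0.258 rad/s.
∠L(j0.258) = −90° − arctan(0.258/387) ≈ -90.04°
PM = 180° + (-90.04°) = 89.96°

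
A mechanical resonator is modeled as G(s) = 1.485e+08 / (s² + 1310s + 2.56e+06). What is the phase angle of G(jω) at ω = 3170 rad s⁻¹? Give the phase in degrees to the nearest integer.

∠[(j3170)² + 1310(j3170) + 2.56e+06] = ∠[-7.4889e+06 + j4.1527e+06] = 150.99°
∠G(j3170) = −150.99° = -150.99°

-151°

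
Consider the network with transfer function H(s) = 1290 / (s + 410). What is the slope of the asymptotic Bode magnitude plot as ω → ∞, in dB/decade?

With 0 zeros and 1 pole, the high-frequency asymptotic slope is 20 × (0 − 1) = -20 dB/decade.

-20 dB/decade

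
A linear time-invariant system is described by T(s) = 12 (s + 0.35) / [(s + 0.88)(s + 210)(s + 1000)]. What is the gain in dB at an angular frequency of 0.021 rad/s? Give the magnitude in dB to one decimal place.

|j0.021 + 0.35| = √(0.021² + 0.35²) = 0.3506
|j0.021 + 0.88| = √(0.021² + 0.88²) = 0.8803
|j0.021 + 210| = √(0.021² + 210²) = 210
|j0.021 + 1000| = √(0.021² + 1000²) = 1000
|T(j0.021)| = 12 × 0.3506 / (0.8803 × 210 × 1000) = 2.2762e-05
20 log₁₀(2.2762e-05) = -92.86 dB

-92.9 dB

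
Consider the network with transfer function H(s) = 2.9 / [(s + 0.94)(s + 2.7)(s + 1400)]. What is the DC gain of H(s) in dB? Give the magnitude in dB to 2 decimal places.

H(0) = 2.9 / (0.94 × 2.7 × 1400) = 0.00081617
20 log₁₀(0.00081617) = -61.764 dB

-61.76 dB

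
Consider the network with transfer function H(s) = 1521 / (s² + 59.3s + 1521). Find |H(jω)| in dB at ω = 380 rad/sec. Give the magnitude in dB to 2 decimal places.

-39.56 dB

|(j380)² + 59.3(j380) + 1521| = |-1.4288e+05 + j22534| = 1.446e+05
|H(j380)| = 1521 / 1.446e+05 = 0.010515
20 log₁₀(0.010515) = -39.563 dB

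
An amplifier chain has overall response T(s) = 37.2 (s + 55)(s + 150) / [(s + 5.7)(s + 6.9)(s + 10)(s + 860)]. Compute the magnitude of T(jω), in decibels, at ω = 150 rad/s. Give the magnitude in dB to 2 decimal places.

-67.41 dB

|j150 + 55| = √(150² + 55²) = 159.8
|j150 + 150| = √(150² + 150²) = 212.1
|j150 + 5.7| = √(150² + 5.7²) = 150.1
|j150 + 6.9| = √(150² + 6.9²) = 150.2
|j150 + 10| = √(150² + 10²) = 150.3
|j150 + 860| = √(150² + 860²) = 873
|T(j150)| = 37.2 × 159.8 × 212.1 / (150.1 × 150.2 × 150.3 × 873) = 0.0004262
20 log₁₀(0.0004262) = -67.408 dB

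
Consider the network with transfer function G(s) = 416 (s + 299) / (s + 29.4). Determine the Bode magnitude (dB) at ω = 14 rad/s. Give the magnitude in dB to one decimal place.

71.7 dB

|j14 + 299| = √(14² + 299²) = 299.3
|j14 + 29.4| = √(14² + 29.4²) = 32.56
|G(j14)| = 416 × 299.3 / 32.56 = 3824
20 log₁₀(3824) = 71.65 dB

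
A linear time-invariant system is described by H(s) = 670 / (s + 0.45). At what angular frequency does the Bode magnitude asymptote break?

0.45 rad/sec

The single real pole at s = −0.45 gives a corner at ω = 0.45 rad/sec.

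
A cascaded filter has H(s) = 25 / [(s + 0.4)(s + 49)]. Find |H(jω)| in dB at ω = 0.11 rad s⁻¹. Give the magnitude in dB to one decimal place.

1.8 dB

|j0.11 + 0.4| = √(0.11² + 0.4²) = 0.4148
|j0.11 + 49| = √(0.11² + 49²) = 49
|H(j0.11)| = 25 / (0.4148 × 49) = 1.2299
20 log₁₀(1.2299) = 1.80 dB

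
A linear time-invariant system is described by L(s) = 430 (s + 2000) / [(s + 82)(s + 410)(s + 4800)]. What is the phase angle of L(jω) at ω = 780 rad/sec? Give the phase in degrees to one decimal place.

-134.2°

∠(j780 + 2000) = arctan(780/2000) = 21.31°
∠(j780 + 82) = arctan(780/82) = 84.00°
∠(j780 + 410) = arctan(780/410) = 62.27°
∠(j780 + 4800) = arctan(780/4800) = 9.23°
∠L(j780) = 21.31° − (84.00° + 62.27° + 9.23°) = -134.19°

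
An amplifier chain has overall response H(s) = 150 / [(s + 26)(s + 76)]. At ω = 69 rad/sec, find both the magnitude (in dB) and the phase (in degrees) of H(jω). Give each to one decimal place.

|H| = -34.1 dB, ∠H = -111.6°

|j69 + 26| = √(69² + 26²) = 73.74
|j69 + 76| = √(69² + 76²) = 102.6
|H(j69)| = 150 / (73.74 × 102.6) = 0.019818
20 log₁₀(0.019818) = -34.06 dB
∠(j69 + 26) = arctan(69/26) = 69.35°
∠(j69 + 76) = arctan(69/76) = 42.24°
∠H(j69) = − (69.35° + 42.24°) = -111.59°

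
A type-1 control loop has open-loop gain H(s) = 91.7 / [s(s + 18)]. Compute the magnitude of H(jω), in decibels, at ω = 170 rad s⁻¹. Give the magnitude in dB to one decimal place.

-50.0 dB

|j170 + 18| = √(170² + 18²) = 171
|j170| = 170
|H(j170)| = 91.7 / (171 × 170) = 0.0031554
20 log₁₀(0.0031554) = -50.02 dB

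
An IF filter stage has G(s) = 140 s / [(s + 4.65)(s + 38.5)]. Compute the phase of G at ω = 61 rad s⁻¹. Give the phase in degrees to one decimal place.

-53.4 deg

∠(j61) = 90.00°
∠(j61 + 4.65) = arctan(61/4.65) = 85.64°
∠(j61 + 38.5) = arctan(61/38.5) = 57.74°
∠G(j61) = 90.00° − (85.64° + 57.74°) = -53.38°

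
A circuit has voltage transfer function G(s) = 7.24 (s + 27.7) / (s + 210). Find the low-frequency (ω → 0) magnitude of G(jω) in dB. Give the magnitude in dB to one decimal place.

G(0) = 7.24 × 27.7 / 210 = 0.95499
20 log₁₀(0.95499) = -0.40 dB

-0.4 dB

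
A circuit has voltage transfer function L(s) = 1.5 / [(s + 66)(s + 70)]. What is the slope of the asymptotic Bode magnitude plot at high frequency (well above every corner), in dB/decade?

With 0 zeros and 2 poles, the high-frequency asymptotic slope is 20 × (0 − 2) = -40 dB/decade.

-40 dB/decade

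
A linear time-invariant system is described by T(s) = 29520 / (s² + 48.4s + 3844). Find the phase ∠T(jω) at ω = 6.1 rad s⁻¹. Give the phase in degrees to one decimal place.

-4.4°

∠[(j6.1)² + 48.4(j6.1) + 3844] = ∠[3806.8 + j295.24] = 4.43°
∠T(j6.1) = −4.43° = -4.43°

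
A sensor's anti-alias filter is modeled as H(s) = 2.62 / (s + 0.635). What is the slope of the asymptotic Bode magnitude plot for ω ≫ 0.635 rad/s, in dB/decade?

-20 dB/decade

With 0 zeros and 1 pole, the high-frequency asymptotic slope is 20 × (0 − 1) = -20 dB/decade.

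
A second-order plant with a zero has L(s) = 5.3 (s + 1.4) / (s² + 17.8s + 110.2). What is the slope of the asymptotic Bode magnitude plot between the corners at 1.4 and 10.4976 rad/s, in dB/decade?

20 dB/decade

In this band the factors already past their corner are: zero at 1.4; net slope = 20 dB/decade.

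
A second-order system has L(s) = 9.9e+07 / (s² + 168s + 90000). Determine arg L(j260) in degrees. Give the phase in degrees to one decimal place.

-62.9°

∠[(j260)² + 168(j260) + 90000] = ∠[22400 + j43680] = 62.85°
∠L(j260) = −62.85° = -62.85°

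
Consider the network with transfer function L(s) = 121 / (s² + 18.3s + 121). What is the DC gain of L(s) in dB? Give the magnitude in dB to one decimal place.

0.0 dB

L(0) = 121 / 121 = 1
20 log₁₀(1) = 0.00 dB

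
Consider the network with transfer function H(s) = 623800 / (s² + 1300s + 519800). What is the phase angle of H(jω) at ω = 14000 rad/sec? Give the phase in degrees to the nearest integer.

-175°

∠[(j14000)² + 1300(j14000) + 519800] = ∠[-1.9548e+08 + j1.82e+07] = 174.68°
∠H(j14000) = −174.68° = -174.68°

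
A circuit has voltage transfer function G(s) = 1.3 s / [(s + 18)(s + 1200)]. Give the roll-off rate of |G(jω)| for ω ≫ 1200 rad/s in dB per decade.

-20 dB/decade

With 1 zero and 2 poles, the high-frequency asymptotic slope is 20 × (1 − 2) = -20 dB/decade.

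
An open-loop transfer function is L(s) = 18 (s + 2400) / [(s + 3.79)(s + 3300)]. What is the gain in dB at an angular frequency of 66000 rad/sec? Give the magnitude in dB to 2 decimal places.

|j66000 + 2400| = √(66000² + 2400²) = 6.604e+04
|j66000 + 3.79| = √(66000² + 3.79²) = 6.6e+04
|j66000 + 3300| = √(66000² + 3300²) = 6.608e+04
|L(j66000)| = 18 × 6.604e+04 / (6.6e+04 × 6.608e+04) = 0.00027257
20 log₁₀(0.00027257) = -71.291 dB

-71.29 dB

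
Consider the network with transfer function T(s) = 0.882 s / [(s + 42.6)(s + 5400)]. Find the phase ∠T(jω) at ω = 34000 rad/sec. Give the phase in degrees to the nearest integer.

∠(j34000) = 90.00°
∠(j34000 + 42.6) = arctan(34000/42.6) = 89.93°
∠(j34000 + 5400) = arctan(34000/5400) = 80.98°
∠T(j34000) = 90.00° − (89.93° + 80.98°) = -80.90°

-81 deg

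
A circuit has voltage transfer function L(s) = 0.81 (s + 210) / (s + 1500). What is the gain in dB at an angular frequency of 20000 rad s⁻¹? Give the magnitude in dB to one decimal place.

-1.9 dB

|j20000 + 210| = √(20000² + 210²) = 2e+04
|j20000 + 1500| = √(20000² + 1500²) = 2.006e+04
|L(j20000)| = 0.81 × 2e+04 / 2.006e+04 = 0.80778
20 log₁₀(0.80778) = -1.85 dB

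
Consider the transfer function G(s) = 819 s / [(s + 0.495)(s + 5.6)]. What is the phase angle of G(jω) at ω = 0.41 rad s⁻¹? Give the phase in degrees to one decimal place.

∠(j0.41) = 90.00°
∠(j0.41 + 0.495) = arctan(0.41/0.495) = 39.63°
∠(j0.41 + 5.6) = arctan(0.41/5.6) = 4.19°
∠G(j0.41) = 90.00° − (39.63° + 4.19°) = 46.18°

46.2°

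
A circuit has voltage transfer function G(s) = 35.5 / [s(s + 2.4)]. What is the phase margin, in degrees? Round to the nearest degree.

23 deg

Gain crossover: |G(jω)| = 1 at ω ≈ 5.72 rad s⁻¹.
∠G(j5.72) = −90° − arctan(5.72/2.4) ≈ -157.24°
PM = 180° + (-157.24°) = 22.76°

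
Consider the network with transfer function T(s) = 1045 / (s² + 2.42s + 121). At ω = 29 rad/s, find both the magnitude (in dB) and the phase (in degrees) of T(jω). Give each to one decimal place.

|(j29)² + 2.42(j29) + 121| = |-720 + j70.18| = 723.4
|T(j29)| = 1045 / 723.4 = 1.4445
20 log₁₀(1.4445) = 3.19 dB
∠[(j29)² + 2.42(j29) + 121] = ∠[-720 + j70.18] = 174.43°
∠T(j29) = −174.43° = -174.43°

|T| = 3.2 dB, ∠T = -174.4°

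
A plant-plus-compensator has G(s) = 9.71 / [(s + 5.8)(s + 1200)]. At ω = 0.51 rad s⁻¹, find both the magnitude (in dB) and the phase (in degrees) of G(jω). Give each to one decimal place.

|j0.51 + 5.8| = √(0.51² + 5.8²) = 5.822
|j0.51 + 1200| = √(0.51² + 1200²) = 1200
|G(j0.51)| = 9.71 / (5.822 × 1200) = 0.0013898
20 log₁₀(0.0013898) = -57.14 dB
∠(j0.51 + 5.8) = arctan(0.51/5.8) = 5.03°
∠(j0.51 + 1200) = arctan(0.51/1200) = 0.02°
∠G(j0.51) = − (5.03° + 0.02°) = -5.05°

|G| = -57.1 dB, ∠G = -5.0°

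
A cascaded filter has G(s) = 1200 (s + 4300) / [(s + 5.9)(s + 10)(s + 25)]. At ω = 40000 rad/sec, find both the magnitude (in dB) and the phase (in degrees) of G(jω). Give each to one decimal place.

|G| = -122.4 dB, ∠G = -186.1°

|j40000 + 4300| = √(40000² + 4300²) = 4.023e+04
|j40000 + 5.9| = √(40000² + 5.9²) = 4e+04
|j40000 + 10| = √(40000² + 10²) = 4e+04
|j40000 + 25| = √(40000² + 25²) = 4e+04
|G(j40000)| = 1200 × 4.023e+04 / (4e+04 × 4e+04 × 4e+04) = 7.5432e-07
20 log₁₀(7.5432e-07) = -122.45 dB
∠(j40000 + 4300) = arctan(40000/4300) = 83.86°
∠(j40000 + 5.9) = arctan(40000/5.9) = 89.99°
∠(j40000 + 10) = arctan(40000/10) = 89.99°
∠(j40000 + 25) = arctan(40000/25) = 89.96°
∠G(j40000) = 83.86° − (89.99° + 89.99° + 89.96°) = -186.08°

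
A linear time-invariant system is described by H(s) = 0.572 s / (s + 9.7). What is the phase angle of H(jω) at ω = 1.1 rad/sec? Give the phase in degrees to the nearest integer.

∠(j1.1) = 90.00°
∠(j1.1 + 9.7) = arctan(1.1/9.7) = 6.47°
∠H(j1.1) = 90.00° − 6.47° = 83.53°

84 deg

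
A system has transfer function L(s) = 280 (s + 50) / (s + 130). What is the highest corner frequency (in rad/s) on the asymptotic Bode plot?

Break frequencies occur at each pole and zero magnitude: 50 rad/s, 130 rad/s.
The highest is 130 rad/s.

130 rad/s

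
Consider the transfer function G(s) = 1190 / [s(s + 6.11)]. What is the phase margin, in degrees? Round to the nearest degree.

Gain crossover: |G(jω)| = 1 at ω ≈ 34.2 rad/s.
∠G(j34.2) = −90° − arctan(34.2/6.11) ≈ -169.88°
PM = 180° + (-169.88°) = 10.12°

10°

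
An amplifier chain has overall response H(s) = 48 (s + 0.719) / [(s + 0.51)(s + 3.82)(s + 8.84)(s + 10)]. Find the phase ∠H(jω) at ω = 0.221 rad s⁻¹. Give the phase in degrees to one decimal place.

-12.4°

∠(j0.221 + 0.719) = arctan(0.221/0.719) = 17.09°
∠(j0.221 + 0.51) = arctan(0.221/0.51) = 23.43°
∠(j0.221 + 3.82) = arctan(0.221/3.82) = 3.31°
∠(j0.221 + 8.84) = arctan(0.221/8.84) = 1.43°
∠(j0.221 + 10) = arctan(0.221/10) = 1.27°
∠H(j0.221) = 17.09° − (23.43° + 3.31° + 1.43° + 1.27°) = -12.35°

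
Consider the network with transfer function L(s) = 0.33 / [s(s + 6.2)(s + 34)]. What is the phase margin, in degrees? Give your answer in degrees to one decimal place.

90.0°

Gain crossover: |L(jω)| = 1 at ω ≈ 0.00157 rad/s.
∠L(j0.00157) = −90° − arctan(0.00157/6.2) − arctan(0.00157/34) ≈ -90.02°
PM = 180° + (-90.02°) = 89.98°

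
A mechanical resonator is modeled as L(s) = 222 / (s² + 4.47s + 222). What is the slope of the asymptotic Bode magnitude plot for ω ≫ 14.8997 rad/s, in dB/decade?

With 0 zeros and 2 poles, the high-frequency asymptotic slope is 20 × (0 − 2) = -40 dB/decade.

-40 dB/decade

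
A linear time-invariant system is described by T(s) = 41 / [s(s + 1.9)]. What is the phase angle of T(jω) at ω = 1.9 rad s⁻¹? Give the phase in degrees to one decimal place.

-135.0°

∠(j1.9 + 1.9) = arctan(1.9/1.9) = 45.00°
∠(j1.9) = 90.00°
∠T(j1.9) = − (45.00° + 90.00°) = -135.00°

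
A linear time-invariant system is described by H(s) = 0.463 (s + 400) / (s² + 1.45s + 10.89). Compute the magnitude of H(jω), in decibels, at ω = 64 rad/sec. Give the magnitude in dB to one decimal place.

|j64 + 400| = √(64² + 400²) = 405.1
|(j64)² + 1.45(j64) + 10.89| = |-4085.1 + j92.8| = 4086
|H(j64)| = 0.463 × 405.1 / 4086 = 0.0459
20 log₁₀(0.0459) = -26.76 dB

-26.8 dB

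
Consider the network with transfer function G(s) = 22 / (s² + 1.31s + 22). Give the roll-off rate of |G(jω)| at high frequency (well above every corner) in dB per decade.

-40 dB/decade

With 0 zeros and 2 poles, the high-frequency asymptotic slope is 20 × (0 − 2) = -40 dB/decade.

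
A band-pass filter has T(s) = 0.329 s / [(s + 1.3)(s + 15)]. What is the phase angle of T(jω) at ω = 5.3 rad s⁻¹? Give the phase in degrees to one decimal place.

∠(j5.3) = 90.00°
∠(j5.3 + 1.3) = arctan(5.3/1.3) = 76.22°
∠(j5.3 + 15) = arctan(5.3/15) = 19.46°
∠T(j5.3) = 90.00° − (76.22° + 19.46°) = -5.68°

-5.7°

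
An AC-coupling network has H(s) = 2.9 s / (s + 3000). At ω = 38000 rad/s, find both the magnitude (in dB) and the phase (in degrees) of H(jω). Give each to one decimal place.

|H| = 9.2 dB, ∠H = 4.5°

|j38000| = 3.8e+04
|j38000 + 3000| = √(38000² + 3000²) = 3.812e+04
|H(j38000)| = 2.9 × 3.8e+04 / 3.812e+04 = 2.891
20 log₁₀(2.891) = 9.22 dB
∠(j38000) = 90.00°
∠(j38000 + 3000) = arctan(38000/3000) = 85.49°
∠H(j38000) = 90.00° − 85.49° = 4.51°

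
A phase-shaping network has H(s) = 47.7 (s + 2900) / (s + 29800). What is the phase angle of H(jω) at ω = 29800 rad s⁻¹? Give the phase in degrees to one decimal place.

∠(j29800 + 2900) = arctan(29800/2900) = 84.44°
∠(j29800 + 29800) = arctan(29800/29800) = 45.00°
∠H(j29800) = 84.44° − 45.00° = 39.44°

39.4°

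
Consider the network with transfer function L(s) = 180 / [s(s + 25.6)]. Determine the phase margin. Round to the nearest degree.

Gain crossover: |L(jω)| = 1 at ω ≈ 6.8 rad s⁻¹.
∠L(j6.8) = −90° − arctan(6.8/25.6) ≈ -104.87°
PM = 180° + (-104.87°) = 75.13°

75°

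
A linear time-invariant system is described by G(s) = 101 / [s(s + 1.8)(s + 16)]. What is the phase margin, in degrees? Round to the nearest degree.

Gain crossover: |G(jω)| = 1 at ω ≈ 2.2 rad/sec.
∠G(j2.2) = −90° − arctan(2.2/1.8) − arctan(2.2/16) ≈ -148.54°
PM = 180° + (-148.54°) = 31.46°

31 deg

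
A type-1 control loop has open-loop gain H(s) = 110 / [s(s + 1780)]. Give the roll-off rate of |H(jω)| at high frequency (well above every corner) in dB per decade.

-40 dB/decade

With 0 zeros and 2 poles, the high-frequency asymptotic slope is 20 × (0 − 2) = -40 dB/decade.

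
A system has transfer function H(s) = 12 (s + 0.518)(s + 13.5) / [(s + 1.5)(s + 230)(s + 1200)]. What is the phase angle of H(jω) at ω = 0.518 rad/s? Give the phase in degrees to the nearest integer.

∠(j0.518 + 0.518) = arctan(0.518/0.518) = 45.00°
∠(j0.518 + 13.5) = arctan(0.518/13.5) = 2.20°
∠(j0.518 + 1.5) = arctan(0.518/1.5) = 19.05°
∠(j0.518 + 230) = arctan(0.518/230) = 0.13°
∠(j0.518 + 1200) = arctan(0.518/1200) = 0.02°
∠H(j0.518) = 45.00° + 2.20° − (19.05° + 0.13° + 0.02°) = 27.99°

28°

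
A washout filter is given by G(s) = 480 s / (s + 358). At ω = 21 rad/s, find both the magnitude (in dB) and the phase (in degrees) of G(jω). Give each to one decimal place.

|G| = 29.0 dB, ∠G = 86.6°

|j21| = 21
|j21 + 358| = √(21² + 358²) = 358.6
|G(j21)| = 480 × 21 / 358.6 = 28.108
20 log₁₀(28.108) = 28.98 dB
∠(j21) = 90.00°
∠(j21 + 358) = arctan(21/358) = 3.36°
∠G(j21) = 90.00° − 3.36° = 86.64°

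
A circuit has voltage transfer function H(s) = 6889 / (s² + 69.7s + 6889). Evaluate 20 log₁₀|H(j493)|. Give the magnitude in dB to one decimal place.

|(j493)² + 69.7(j493) + 6889| = |-2.3616e+05 + j34362| = 2.386e+05
|H(j493)| = 6889 / 2.386e+05 = 0.028867
20 log₁₀(0.028867) = -30.79 dB

-30.8 dB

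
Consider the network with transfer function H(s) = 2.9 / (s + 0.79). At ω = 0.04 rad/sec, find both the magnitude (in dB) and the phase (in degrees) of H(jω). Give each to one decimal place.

|H| = 11.3 dB, ∠H = -2.9°

|j0.04 + 0.79| = √(0.04² + 0.79²) = 0.791
|H(j0.04)| = 2.9 / 0.791 = 3.6662
20 log₁₀(3.6662) = 11.28 dB
∠(j0.04 + 0.79) = arctan(0.04/0.79) = 2.90°
∠H(j0.04) = −2.90° = -2.90°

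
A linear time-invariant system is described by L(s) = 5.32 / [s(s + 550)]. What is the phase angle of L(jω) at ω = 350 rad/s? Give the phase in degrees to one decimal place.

∠(j350 + 550) = arctan(350/550) = 32.47°
∠(j350) = 90.00°
∠L(j350) = − (32.47° + 90.00°) = -122.47°

-122.5°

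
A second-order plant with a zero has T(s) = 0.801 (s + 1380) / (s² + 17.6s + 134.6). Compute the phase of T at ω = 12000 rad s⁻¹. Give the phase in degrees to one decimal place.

-96.5°

∠(j12000 + 1380) = arctan(12000/1380) = 83.44°
∠[(j12000)² + 17.6(j12000) + 134.6] = ∠[-1.44e+08 + j2.112e+05] = 179.92°
∠T(j12000) = 83.44° − 179.92° = -96.48°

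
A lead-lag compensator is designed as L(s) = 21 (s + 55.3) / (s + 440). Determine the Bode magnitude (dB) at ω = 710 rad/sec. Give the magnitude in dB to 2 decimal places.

|j710 + 55.3| = √(710² + 55.3²) = 712.2
|j710 + 440| = √(710² + 440²) = 835.3
|L(j710)| = 21 × 712.2 / 835.3 = 17.904
20 log₁₀(17.904) = 25.059 dB

25.06 dB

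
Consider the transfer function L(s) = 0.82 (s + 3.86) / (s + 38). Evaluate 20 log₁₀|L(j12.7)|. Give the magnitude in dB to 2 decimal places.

-11.32 dB

|j12.7 + 3.86| = √(12.7² + 3.86²) = 13.27
|j12.7 + 38| = √(12.7² + 38²) = 40.07
|L(j12.7)| = 0.82 × 13.27 / 40.07 = 0.27166
20 log₁₀(0.27166) = -11.319 dB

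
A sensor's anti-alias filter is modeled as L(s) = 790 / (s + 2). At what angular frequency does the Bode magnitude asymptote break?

The single real pole at s = −2 gives a corner at ω = 2 rad/s.

2 rad/s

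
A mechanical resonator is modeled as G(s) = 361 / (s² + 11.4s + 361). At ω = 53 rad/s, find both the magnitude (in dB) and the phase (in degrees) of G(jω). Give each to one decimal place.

|G| = -16.9 dB, ∠G = -166.1 deg

|(j53)² + 11.4(j53) + 361| = |-2448 + j604.2| = 2521
|G(j53)| = 361 / 2521 = 0.14317
20 log₁₀(0.14317) = -16.88 dB
∠[(j53)² + 11.4(j53) + 361] = ∠[-2448 + j604.2] = 166.14°
∠G(j53) = −166.14° = -166.14°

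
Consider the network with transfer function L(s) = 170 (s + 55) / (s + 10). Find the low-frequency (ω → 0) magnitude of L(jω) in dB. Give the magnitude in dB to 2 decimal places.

L(0) = 170 × 55 / 10 = 935
20 log₁₀(935) = 59.416 dB

59.42 dB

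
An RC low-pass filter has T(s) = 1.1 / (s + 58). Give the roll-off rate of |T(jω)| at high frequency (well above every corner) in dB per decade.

-20 dB/decade

With 0 zeros and 1 pole, the high-frequency asymptotic slope is 20 × (0 − 1) = -20 dB/decade.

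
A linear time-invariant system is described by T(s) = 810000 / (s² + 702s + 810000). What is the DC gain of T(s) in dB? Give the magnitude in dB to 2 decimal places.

T(0) = 810000 / 810000 = 1
20 log₁₀(1) = 0.000 dB

0.00 dB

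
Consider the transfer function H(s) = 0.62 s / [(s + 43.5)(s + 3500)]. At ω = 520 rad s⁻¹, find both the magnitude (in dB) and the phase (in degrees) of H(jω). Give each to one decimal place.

|j520| = 520
|j520 + 43.5| = √(520² + 43.5²) = 521.8
|j520 + 3500| = √(520² + 3500²) = 3538
|H(j520)| = 0.62 × 520 / (521.8 × 3538) = 0.00017461
20 log₁₀(0.00017461) = -75.16 dB
∠(j520) = 90.00°
∠(j520 + 43.5) = arctan(520/43.5) = 85.22°
∠(j520 + 3500) = arctan(520/3500) = 8.45°
∠H(j520) = 90.00° − (85.22° + 8.45°) = -3.67°

|H| = -75.2 dB, ∠H = -3.7°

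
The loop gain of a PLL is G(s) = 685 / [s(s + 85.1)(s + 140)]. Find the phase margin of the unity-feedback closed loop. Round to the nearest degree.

90 deg

Gain crossover: |G(jω)| = 1 at ω ≈ 0.0575 rad/s.
∠G(j0.0575) = −90° − arctan(0.0575/85.1) − arctan(0.0575/140) ≈ -90.06°
PM = 180° + (-90.06°) = 89.94°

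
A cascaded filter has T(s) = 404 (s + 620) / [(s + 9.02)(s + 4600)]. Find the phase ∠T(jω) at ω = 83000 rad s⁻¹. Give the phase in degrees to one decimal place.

∠(j83000 + 620) = arctan(83000/620) = 89.57°
∠(j83000 + 9.02) = arctan(83000/9.02) = 89.99°
∠(j83000 + 4600) = arctan(83000/4600) = 86.83°
∠T(j83000) = 89.57° − (89.99° + 86.83°) = -87.25°

-87.2 deg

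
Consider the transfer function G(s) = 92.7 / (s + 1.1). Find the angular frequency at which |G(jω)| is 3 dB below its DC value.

For a single-pole low-pass, the −3 dB point is at the pole: ω = 1.1 rad/s.

1.1 rad/s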